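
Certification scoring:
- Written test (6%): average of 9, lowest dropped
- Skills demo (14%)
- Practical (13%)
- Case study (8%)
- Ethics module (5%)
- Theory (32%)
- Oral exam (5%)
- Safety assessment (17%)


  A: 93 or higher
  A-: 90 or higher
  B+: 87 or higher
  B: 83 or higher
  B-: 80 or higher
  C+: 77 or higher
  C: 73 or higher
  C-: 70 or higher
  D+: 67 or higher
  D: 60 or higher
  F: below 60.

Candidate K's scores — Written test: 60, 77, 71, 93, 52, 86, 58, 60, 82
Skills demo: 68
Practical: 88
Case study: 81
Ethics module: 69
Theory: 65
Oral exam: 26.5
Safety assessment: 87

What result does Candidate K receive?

C-

Written test: drop 52 → average of remaining 8 = 587/8 = 73.375
Weighted total:
  Written test 73.375 × 0.06 = 4.4025
  Skills demo 68 × 0.14 = 9.52
  Practical 88 × 0.13 = 11.44
  Case study 81 × 0.08 = 6.48
  Ethics module 69 × 0.05 = 3.45
  Theory 65 × 0.32 = 20.8
  Oral exam 26.5 × 0.05 = 1.325
  Safety assessment 87 × 0.17 = 14.79
Sum = 72.2075
72.2075 is ≥ 70 and < 73 → C-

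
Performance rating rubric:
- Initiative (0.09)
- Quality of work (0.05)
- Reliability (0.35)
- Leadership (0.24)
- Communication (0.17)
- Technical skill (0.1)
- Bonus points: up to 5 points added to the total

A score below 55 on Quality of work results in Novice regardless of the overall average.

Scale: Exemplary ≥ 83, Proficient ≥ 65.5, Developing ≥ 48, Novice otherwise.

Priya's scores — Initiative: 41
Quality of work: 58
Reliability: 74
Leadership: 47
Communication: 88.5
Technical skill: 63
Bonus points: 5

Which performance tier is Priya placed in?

Proficient

Quality of work score 58 ≥ 55: minimum met.
Weighted total:
  Initiative 41 × 0.09 = 3.69
  Quality of work 58 × 0.05 = 2.9
  Reliability 74 × 0.35 = 25.9
  Leadership 47 × 0.24 = 11.28
  Communication 88.5 × 0.17 = 15.045
  Technical skill 63 × 0.1 = 6.3
Sum = 65.115
Bonus points: 65.115 + 5 = 70.115
70.115 is ≥ 65.5 and < 83 → Proficient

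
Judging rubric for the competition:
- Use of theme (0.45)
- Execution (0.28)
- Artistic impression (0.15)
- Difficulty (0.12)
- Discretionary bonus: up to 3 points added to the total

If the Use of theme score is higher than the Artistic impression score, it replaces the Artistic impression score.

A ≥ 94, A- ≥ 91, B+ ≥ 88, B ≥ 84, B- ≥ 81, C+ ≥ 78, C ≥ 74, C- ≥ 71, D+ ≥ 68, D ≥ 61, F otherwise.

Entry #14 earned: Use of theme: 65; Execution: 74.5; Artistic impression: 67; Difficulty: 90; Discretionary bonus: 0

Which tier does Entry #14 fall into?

D+

Use of theme (65) ≤ Artistic impression (67), so Artistic impression stays at 67.
Weighted total:
  Use of theme 65 × 0.45 = 29.25
  Execution 74.5 × 0.28 = 20.86
  Artistic impression 67 × 0.15 = 10.05
  Difficulty 90 × 0.12 = 10.8
Sum = 70.96
Discretionary bonus: 70.96 + 0 = 70.96
70.96 is ≥ 68 and < 71 → D+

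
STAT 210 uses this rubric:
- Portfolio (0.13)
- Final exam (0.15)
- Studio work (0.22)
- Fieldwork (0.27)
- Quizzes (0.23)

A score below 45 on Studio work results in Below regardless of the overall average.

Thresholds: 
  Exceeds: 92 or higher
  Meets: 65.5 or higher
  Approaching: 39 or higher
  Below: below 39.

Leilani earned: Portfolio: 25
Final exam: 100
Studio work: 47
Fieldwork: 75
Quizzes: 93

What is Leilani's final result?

Meets

Studio work score 47 ≥ 45: minimum met.
Weighted total:
  Portfolio 25 × 0.13 = 3.25
  Final exam 100 × 0.15 = 15
  Studio work 47 × 0.22 = 10.34
  Fieldwork 75 × 0.27 = 20.25
  Quizzes 93 × 0.23 = 21.39
Sum = 70.23
70.23 is ≥ 65.5 and < 92 → Meets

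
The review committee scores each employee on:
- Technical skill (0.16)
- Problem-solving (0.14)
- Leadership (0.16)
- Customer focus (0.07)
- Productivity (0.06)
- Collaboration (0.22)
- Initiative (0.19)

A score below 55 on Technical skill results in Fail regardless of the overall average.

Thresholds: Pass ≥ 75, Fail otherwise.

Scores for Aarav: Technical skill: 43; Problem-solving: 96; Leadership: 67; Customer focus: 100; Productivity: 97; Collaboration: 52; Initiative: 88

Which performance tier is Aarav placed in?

Technical skill score 43 < 55: minimum not met.
Weighted total:
  Technical skill 43 × 0.16 = 6.88
  Problem-solving 96 × 0.14 = 13.44
  Leadership 67 × 0.16 = 10.72
  Customer focus 100 × 0.07 = 7
  Productivity 97 × 0.06 = 5.82
  Collaboration 52 × 0.22 = 11.44
  Initiative 88 × 0.19 = 16.72
Sum = 72.02
Because the Technical skill minimum was not met, the result is Fail.

Fail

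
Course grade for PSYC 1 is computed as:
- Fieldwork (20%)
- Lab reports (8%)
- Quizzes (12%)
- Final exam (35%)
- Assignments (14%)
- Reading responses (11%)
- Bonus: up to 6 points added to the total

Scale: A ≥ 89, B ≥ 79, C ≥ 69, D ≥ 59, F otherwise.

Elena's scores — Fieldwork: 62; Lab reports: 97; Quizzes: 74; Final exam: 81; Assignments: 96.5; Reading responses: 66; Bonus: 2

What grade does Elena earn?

B

Weighted total:
  Fieldwork 62 × 0.2 = 12.4
  Lab reports 97 × 0.08 = 7.76
  Quizzes 74 × 0.12 = 8.88
  Final exam 81 × 0.35 = 28.35
  Assignments 96.5 × 0.14 = 13.51
  Reading responses 66 × 0.11 = 7.26
Sum = 78.16
Bonus: 78.16 + 2 = 80.16
80.16 is ≥ 79 and < 89 → B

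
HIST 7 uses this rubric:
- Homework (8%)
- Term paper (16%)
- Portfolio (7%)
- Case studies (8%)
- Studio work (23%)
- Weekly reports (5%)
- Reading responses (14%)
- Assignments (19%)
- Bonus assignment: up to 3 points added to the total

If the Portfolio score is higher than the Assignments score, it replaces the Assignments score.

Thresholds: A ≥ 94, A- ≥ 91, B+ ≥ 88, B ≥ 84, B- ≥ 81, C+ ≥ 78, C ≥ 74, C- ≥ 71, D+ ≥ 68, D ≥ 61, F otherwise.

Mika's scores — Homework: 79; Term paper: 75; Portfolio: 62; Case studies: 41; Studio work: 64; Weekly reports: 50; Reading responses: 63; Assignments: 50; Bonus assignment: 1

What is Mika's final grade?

Portfolio (62) > Assignments (50), so Assignments counts as 62.
Weighted total:
  Homework 79 × 0.08 = 6.32
  Term paper 75 × 0.16 = 12
  Portfolio 62 × 0.07 = 4.34
  Case studies 41 × 0.08 = 3.28
  Studio work 64 × 0.23 = 14.72
  Weekly reports 50 × 0.05 = 2.5
  Reading responses 63 × 0.14 = 8.82
  Assignments 62 × 0.19 = 11.78
Sum = 63.76
Bonus assignment: 63.76 + 1 = 64.76
64.76 is ≥ 61 and < 68 → D

D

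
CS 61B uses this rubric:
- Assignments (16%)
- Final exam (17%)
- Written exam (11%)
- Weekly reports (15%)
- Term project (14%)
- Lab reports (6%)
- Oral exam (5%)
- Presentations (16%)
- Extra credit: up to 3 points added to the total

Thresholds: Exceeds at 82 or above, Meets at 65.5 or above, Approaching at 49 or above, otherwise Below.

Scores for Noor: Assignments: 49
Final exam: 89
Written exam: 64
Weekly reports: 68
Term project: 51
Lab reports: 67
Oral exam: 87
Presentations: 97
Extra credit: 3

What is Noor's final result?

Weighted total:
  Assignments 49 × 0.16 = 7.84
  Final exam 89 × 0.17 = 15.13
  Written exam 64 × 0.11 = 7.04
  Weekly reports 68 × 0.15 = 10.2
  Term project 51 × 0.14 = 7.14
  Lab reports 67 × 0.06 = 4.02
  Oral exam 87 × 0.05 = 4.35
  Presentations 97 × 0.16 = 15.52
Sum = 71.24
Extra credit: 71.24 + 3 = 74.24
74.24 is ≥ 65.5 and < 82 → Meets

Meets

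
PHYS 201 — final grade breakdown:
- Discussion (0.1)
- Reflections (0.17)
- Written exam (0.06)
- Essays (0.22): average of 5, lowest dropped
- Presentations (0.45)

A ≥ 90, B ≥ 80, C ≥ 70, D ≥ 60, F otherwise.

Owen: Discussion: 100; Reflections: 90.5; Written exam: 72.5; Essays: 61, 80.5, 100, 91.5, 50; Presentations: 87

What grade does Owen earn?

B

Essays: drop 50 → average of remaining 4 = 333/4 = 83.25
Weighted total:
  Discussion 100 × 0.1 = 10
  Reflections 90.5 × 0.17 = 15.385
  Written exam 72.5 × 0.06 = 4.35
  Essays 83.25 × 0.22 = 18.315
  Presentations 87 × 0.45 = 39.15
Sum = 87.2
87.2 is ≥ 80 and < 90 → B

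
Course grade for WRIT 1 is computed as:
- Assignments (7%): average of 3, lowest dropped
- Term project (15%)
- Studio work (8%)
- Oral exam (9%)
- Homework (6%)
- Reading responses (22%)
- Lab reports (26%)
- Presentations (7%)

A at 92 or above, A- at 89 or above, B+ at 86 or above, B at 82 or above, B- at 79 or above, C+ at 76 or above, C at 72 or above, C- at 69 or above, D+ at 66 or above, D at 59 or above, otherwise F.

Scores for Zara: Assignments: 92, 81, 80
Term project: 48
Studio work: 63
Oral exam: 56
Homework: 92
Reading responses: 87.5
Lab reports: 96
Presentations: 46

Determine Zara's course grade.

Assignments: drop 80 → average of remaining 2 = 173/2 = 86.5
Weighted total:
  Assignments 86.5 × 0.07 = 6.055
  Term project 48 × 0.15 = 7.2
  Studio work 63 × 0.08 = 5.04
  Oral exam 56 × 0.09 = 5.04
  Homework 92 × 0.06 = 5.52
  Reading responses 87.5 × 0.22 = 19.25
  Lab reports 96 × 0.26 = 24.96
  Presentations 46 × 0.07 = 3.22
Sum = 76.285
76.285 is ≥ 76 and < 79 → C+

C+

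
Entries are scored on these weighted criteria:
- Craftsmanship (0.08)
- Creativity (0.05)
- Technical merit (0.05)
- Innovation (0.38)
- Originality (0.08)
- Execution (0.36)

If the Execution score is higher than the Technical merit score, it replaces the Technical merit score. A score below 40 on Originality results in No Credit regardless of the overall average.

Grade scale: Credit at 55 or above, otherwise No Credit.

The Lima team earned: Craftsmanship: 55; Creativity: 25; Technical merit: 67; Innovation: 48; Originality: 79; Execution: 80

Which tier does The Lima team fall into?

Credit

Execution (80) > Technical merit (67), so Technical merit counts as 80.
Originality score 79 ≥ 40: minimum met.
Weighted total:
  Craftsmanship 55 × 0.08 = 4.4
  Creativity 25 × 0.05 = 1.25
  Technical merit 80 × 0.05 = 4
  Innovation 48 × 0.38 = 18.24
  Originality 79 × 0.08 = 6.32
  Execution 80 × 0.36 = 28.8
Sum = 63.01
63.01 ≥ 55 → Credit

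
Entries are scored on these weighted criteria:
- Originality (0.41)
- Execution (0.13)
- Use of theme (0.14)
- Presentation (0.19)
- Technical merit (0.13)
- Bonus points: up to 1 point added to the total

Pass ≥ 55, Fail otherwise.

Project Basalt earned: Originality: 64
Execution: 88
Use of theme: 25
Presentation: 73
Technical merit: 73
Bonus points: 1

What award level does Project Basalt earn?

Pass

Weighted total:
  Originality 64 × 0.41 = 26.24
  Execution 88 × 0.13 = 11.44
  Use of theme 25 × 0.14 = 3.5
  Presentation 73 × 0.19 = 13.87
  Technical merit 73 × 0.13 = 9.49
Sum = 64.54
Bonus points: 64.54 + 1 = 65.54
65.54 ≥ 55 → Pass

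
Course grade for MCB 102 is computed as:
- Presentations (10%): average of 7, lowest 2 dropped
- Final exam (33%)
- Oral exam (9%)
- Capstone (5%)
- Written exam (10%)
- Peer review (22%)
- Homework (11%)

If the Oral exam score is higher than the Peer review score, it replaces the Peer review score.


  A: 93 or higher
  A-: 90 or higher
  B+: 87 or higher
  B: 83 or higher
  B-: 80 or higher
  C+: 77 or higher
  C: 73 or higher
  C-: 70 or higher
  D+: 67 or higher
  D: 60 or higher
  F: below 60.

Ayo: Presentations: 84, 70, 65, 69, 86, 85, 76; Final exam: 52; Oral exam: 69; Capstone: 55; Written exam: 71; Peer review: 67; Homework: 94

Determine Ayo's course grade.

Presentations: drop 65, 69 → average of remaining 5 = 401/5 = 80.2
Oral exam (69) > Peer review (67), so Peer review counts as 69.
Weighted total:
  Presentations 80.2 × 0.1 = 8.02
  Final exam 52 × 0.33 = 17.16
  Oral exam 69 × 0.09 = 6.21
  Capstone 55 × 0.05 = 2.75
  Written exam 71 × 0.1 = 7.1
  Peer review 69 × 0.22 = 15.18
  Homework 94 × 0.11 = 10.34
Sum = 66.76
66.76 is ≥ 60 and < 67 → D

D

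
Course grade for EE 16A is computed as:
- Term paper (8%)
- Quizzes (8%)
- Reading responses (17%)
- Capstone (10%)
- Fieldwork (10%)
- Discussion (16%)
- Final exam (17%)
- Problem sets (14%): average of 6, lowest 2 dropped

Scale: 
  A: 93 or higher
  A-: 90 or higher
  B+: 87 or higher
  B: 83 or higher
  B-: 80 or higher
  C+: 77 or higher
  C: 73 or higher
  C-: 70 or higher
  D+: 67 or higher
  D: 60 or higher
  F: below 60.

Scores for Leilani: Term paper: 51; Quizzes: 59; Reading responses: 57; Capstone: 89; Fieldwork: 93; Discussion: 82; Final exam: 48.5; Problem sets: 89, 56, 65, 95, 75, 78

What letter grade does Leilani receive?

D+

Problem sets: drop 56, 65 → average of remaining 4 = 337/4 = 84.25
Weighted total:
  Term paper 51 × 0.08 = 4.08
  Quizzes 59 × 0.08 = 4.72
  Reading responses 57 × 0.17 = 9.69
  Capstone 89 × 0.1 = 8.9
  Fieldwork 93 × 0.1 = 9.3
  Discussion 82 × 0.16 = 13.12
  Final exam 48.5 × 0.17 = 8.245
  Problem sets 84.25 × 0.14 = 11.795
Sum = 69.85
69.85 is ≥ 67 and < 70 → D+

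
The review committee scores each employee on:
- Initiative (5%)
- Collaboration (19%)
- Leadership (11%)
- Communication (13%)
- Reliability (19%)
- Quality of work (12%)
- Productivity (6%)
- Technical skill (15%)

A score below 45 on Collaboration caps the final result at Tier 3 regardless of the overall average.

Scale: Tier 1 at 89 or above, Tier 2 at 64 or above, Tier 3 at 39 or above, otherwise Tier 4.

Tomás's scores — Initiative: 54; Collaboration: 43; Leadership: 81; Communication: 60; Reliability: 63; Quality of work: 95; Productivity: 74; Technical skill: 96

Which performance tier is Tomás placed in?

Collaboration score 43 < 45: minimum not met.
Weighted total:
  Initiative 54 × 0.05 = 2.7
  Collaboration 43 × 0.19 = 8.17
  Leadership 81 × 0.11 = 8.91
  Communication 60 × 0.13 = 7.8
  Reliability 63 × 0.19 = 11.97
  Quality of work 95 × 0.12 = 11.4
  Productivity 74 × 0.06 = 4.44
  Technical skill 96 × 0.15 = 14.4
Sum = 69.79
69.79 would be Tier 2; cap at Tier 3 applies → Tier 3.

Tier 3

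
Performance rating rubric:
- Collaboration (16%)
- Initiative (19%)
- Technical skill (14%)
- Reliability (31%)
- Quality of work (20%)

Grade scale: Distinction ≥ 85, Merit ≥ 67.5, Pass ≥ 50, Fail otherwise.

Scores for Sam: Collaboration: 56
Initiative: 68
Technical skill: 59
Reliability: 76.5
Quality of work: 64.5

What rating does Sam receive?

Weighted total:
  Collaboration 56 × 0.16 = 8.96
  Initiative 68 × 0.19 = 12.92
  Technical skill 59 × 0.14 = 8.26
  Reliability 76.5 × 0.31 = 23.715
  Quality of work 64.5 × 0.2 = 12.9
Sum = 66.755
66.755 is ≥ 50 and < 67.5 → Pass

Pass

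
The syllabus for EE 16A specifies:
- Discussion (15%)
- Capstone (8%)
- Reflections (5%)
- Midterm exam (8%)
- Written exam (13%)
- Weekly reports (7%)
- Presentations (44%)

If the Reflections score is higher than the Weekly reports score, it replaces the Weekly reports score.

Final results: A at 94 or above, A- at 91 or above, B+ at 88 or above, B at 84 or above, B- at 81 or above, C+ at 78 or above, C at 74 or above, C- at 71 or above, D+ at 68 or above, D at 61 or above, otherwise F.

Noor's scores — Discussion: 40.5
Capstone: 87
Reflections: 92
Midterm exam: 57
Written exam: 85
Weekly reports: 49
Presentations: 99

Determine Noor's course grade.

B-

Reflections (92) > Weekly reports (49), so Weekly reports counts as 92.
Weighted total:
  Discussion 40.5 × 0.15 = 6.075
  Capstone 87 × 0.08 = 6.96
  Reflections 92 × 0.05 = 4.6
  Midterm exam 57 × 0.08 = 4.56
  Written exam 85 × 0.13 = 11.05
  Weekly reports 92 × 0.07 = 6.44
  Presentations 99 × 0.44 = 43.56
Sum = 83.245
83.245 is ≥ 81 and < 84 → B-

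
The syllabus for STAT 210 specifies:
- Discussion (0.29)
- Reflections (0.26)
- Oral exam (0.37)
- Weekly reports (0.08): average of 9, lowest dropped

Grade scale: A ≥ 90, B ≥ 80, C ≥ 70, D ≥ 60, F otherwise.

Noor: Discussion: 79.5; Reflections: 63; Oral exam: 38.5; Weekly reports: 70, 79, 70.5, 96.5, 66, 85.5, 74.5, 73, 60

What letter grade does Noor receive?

F

Weekly reports: drop 60 → average of remaining 8 = 615/8 = 76.875
Weighted total:
  Discussion 79.5 × 0.29 = 23.055
  Reflections 63 × 0.26 = 16.38
  Oral exam 38.5 × 0.37 = 14.245
  Weekly reports 76.875 × 0.08 = 6.15
Sum = 59.83
59.83 < 60 → F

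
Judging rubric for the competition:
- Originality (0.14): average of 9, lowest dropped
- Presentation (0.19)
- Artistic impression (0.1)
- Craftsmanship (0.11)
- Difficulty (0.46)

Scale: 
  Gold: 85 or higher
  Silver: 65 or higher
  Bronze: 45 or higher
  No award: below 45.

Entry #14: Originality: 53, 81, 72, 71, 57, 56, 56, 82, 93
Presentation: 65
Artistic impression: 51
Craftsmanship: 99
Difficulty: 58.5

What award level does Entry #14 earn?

Originality: drop 53 → average of remaining 8 = 568/8 = 71
Weighted total:
  Originality 71 × 0.14 = 9.94
  Presentation 65 × 0.19 = 12.35
  Artistic impression 51 × 0.1 = 5.1
  Craftsmanship 99 × 0.11 = 10.89
  Difficulty 58.5 × 0.46 = 26.91
Sum = 65.19
65.19 is ≥ 65 and < 85 → Silver

Silver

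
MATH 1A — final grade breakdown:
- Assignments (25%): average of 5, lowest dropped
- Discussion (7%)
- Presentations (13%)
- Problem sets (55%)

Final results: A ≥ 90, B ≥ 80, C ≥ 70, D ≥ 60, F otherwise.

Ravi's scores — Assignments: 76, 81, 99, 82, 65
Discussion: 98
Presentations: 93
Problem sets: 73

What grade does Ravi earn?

Assignments: drop 65 → average of remaining 4 = 338/4 = 84.5
Weighted total:
  Assignments 84.5 × 0.25 = 21.125
  Discussion 98 × 0.07 = 6.86
  Presentations 93 × 0.13 = 12.09
  Problem sets 73 × 0.55 = 40.15
Sum = 80.225
80.225 is ≥ 80 and < 90 → B

B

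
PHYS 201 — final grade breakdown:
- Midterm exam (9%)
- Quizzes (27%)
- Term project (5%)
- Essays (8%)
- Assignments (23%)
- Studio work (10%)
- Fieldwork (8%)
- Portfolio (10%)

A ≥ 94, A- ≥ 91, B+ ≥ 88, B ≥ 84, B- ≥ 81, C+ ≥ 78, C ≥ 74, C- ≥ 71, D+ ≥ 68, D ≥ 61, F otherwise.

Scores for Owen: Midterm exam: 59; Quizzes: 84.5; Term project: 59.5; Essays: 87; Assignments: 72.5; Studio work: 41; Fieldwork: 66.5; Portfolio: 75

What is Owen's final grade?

Weighted total:
  Midterm exam 59 × 0.09 = 5.31
  Quizzes 84.5 × 0.27 = 22.815
  Term project 59.5 × 0.05 = 2.975
  Essays 87 × 0.08 = 6.96
  Assignments 72.5 × 0.23 = 16.675
  Studio work 41 × 0.1 = 4.1
  Fieldwork 66.5 × 0.08 = 5.32
  Portfolio 75 × 0.1 = 7.5
Sum = 71.655
71.655 is ≥ 71 and < 74 → C-

C-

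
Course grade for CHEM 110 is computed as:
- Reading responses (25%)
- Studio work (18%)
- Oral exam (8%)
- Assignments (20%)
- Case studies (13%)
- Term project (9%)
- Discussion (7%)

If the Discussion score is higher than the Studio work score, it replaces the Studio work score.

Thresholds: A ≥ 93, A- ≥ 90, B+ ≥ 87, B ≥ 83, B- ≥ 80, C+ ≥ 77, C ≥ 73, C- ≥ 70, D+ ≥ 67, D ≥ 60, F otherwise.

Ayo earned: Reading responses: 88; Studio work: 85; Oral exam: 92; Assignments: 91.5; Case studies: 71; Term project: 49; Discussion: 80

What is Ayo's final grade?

B-

Discussion (80) ≤ Studio work (85), so Studio work stays at 85.
Weighted total:
  Reading responses 88 × 0.25 = 22
  Studio work 85 × 0.18 = 15.3
  Oral exam 92 × 0.08 = 7.36
  Assignments 91.5 × 0.2 = 18.3
  Case studies 71 × 0.13 = 9.23
  Term project 49 × 0.09 = 4.41
  Discussion 80 × 0.07 = 5.6
Sum = 82.2
82.2 is ≥ 80 and < 83 → B-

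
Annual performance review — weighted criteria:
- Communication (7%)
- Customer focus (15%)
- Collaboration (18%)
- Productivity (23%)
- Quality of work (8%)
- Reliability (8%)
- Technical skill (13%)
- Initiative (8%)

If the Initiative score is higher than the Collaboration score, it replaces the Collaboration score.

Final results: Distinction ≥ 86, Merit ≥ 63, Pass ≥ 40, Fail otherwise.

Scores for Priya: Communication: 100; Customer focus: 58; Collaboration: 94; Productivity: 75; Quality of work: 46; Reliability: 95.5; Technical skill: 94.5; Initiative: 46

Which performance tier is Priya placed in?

Initiative (46) ≤ Collaboration (94), so Collaboration stays at 94.
Weighted total:
  Communication 100 × 0.07 = 7
  Customer focus 58 × 0.15 = 8.7
  Collaboration 94 × 0.18 = 16.92
  Productivity 75 × 0.23 = 17.25
  Quality of work 46 × 0.08 = 3.68
  Reliability 95.5 × 0.08 = 7.64
  Technical skill 94.5 × 0.13 = 12.285
  Initiative 46 × 0.08 = 3.68
Sum = 77.155
77.155 is ≥ 63 and < 86 → Merit

Merit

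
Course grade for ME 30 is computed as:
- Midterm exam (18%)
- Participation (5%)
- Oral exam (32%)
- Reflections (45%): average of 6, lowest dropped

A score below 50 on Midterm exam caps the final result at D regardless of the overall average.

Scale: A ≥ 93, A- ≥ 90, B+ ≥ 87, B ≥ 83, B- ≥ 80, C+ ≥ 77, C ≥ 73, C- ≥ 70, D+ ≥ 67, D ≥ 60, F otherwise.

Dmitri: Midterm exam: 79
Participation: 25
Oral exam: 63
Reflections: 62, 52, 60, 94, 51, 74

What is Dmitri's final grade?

Reflections: drop 51 → average of remaining 5 = 342/5 = 68.4
Midterm exam score 79 ≥ 50: minimum met.
Weighted total:
  Midterm exam 79 × 0.18 = 14.22
  Participation 25 × 0.05 = 1.25
  Oral exam 63 × 0.32 = 20.16
  Reflections 68.4 × 0.45 = 30.78
Sum = 66.41
66.41 is ≥ 60 and < 67 → D

D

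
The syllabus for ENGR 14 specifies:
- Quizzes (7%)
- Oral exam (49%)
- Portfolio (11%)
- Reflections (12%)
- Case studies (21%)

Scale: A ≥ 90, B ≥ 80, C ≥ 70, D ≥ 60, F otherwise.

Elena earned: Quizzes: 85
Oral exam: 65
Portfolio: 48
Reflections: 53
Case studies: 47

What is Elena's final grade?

Weighted total:
  Quizzes 85 × 0.07 = 5.95
  Oral exam 65 × 0.49 = 31.85
  Portfolio 48 × 0.11 = 5.28
  Reflections 53 × 0.12 = 6.36
  Case studies 47 × 0.21 = 9.87
Sum = 59.31
59.31 < 60 → F

F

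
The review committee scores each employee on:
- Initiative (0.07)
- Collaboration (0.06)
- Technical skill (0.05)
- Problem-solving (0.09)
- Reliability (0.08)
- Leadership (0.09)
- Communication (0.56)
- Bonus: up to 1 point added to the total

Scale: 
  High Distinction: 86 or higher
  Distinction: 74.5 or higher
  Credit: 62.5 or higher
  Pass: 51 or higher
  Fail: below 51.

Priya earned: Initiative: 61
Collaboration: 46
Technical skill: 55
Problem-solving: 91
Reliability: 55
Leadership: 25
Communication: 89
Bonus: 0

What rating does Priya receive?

Credit

Weighted total:
  Initiative 61 × 0.07 = 4.27
  Collaboration 46 × 0.06 = 2.76
  Technical skill 55 × 0.05 = 2.75
  Problem-solving 91 × 0.09 = 8.19
  Reliability 55 × 0.08 = 4.4
  Leadership 25 × 0.09 = 2.25
  Communication 89 × 0.56 = 49.84
Sum = 74.46
Bonus: 74.46 + 0 = 74.46
74.46 is ≥ 62.5 and < 74.5 → Credit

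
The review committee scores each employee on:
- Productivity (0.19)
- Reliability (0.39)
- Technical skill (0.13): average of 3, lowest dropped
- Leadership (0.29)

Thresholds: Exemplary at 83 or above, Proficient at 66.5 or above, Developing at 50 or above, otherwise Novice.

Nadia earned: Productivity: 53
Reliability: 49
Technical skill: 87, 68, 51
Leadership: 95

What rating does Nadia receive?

Technical skill: drop 51 → average of remaining 2 = 155/2 = 77.5
Weighted total:
  Productivity 53 × 0.19 = 10.07
  Reliability 49 × 0.39 = 19.11
  Technical skill 77.5 × 0.13 = 10.075
  Leadership 95 × 0.29 = 27.55
Sum = 66.805
66.805 is ≥ 66.5 and < 83 → Proficient

Proficient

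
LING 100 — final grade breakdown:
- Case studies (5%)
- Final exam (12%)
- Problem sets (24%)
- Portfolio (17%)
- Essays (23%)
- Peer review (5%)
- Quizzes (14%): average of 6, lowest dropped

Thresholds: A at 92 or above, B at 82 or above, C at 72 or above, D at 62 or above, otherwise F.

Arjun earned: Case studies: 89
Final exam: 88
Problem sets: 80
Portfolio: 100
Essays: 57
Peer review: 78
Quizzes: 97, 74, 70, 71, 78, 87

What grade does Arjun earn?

C

Quizzes: drop 70 → average of remaining 5 = 407/5 = 81.4
Weighted total:
  Case studies 89 × 0.05 = 4.45
  Final exam 88 × 0.12 = 10.56
  Problem sets 80 × 0.24 = 19.2
  Portfolio 100 × 0.17 = 17
  Essays 57 × 0.23 = 13.11
  Peer review 78 × 0.05 = 3.9
  Quizzes 81.4 × 0.14 = 11.396
Sum = 79.616
79.616 is ≥ 72 and < 82 → C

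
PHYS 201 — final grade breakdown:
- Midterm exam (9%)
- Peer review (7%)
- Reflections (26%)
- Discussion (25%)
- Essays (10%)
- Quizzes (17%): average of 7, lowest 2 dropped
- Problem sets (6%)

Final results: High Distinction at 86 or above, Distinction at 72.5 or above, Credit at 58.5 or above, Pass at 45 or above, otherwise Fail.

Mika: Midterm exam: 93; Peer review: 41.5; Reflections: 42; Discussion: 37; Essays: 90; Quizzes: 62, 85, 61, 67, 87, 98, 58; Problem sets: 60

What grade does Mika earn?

Pass

Quizzes: drop 58, 61 → average of remaining 5 = 399/5 = 79.8
Weighted total:
  Midterm exam 93 × 0.09 = 8.37
  Peer review 41.5 × 0.07 = 2.905
  Reflections 42 × 0.26 = 10.92
  Discussion 37 × 0.25 = 9.25
  Essays 90 × 0.1 = 9
  Quizzes 79.8 × 0.17 = 13.566
  Problem sets 60 × 0.06 = 3.6
Sum = 57.611
57.611 is ≥ 45 and < 58.5 → Pass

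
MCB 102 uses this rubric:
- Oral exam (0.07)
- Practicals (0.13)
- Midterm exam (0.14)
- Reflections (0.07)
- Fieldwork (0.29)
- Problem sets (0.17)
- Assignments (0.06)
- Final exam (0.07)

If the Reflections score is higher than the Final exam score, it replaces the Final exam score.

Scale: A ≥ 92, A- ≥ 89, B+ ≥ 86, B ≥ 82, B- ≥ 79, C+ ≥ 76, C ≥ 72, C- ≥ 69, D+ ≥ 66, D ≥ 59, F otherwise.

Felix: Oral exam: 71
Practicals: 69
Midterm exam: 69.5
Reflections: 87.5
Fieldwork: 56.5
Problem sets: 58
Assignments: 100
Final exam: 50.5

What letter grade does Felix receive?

D+

Reflections (87.5) > Final exam (50.5), so Final exam counts as 87.5.
Weighted total:
  Oral exam 71 × 0.07 = 4.97
  Practicals 69 × 0.13 = 8.97
  Midterm exam 69.5 × 0.14 = 9.73
  Reflections 87.5 × 0.07 = 6.125
  Fieldwork 56.5 × 0.29 = 16.385
  Problem sets 58 × 0.17 = 9.86
  Assignments 100 × 0.06 = 6
  Final exam 87.5 × 0.07 = 6.125
Sum = 68.165
68.165 is ≥ 66 and < 69 → D+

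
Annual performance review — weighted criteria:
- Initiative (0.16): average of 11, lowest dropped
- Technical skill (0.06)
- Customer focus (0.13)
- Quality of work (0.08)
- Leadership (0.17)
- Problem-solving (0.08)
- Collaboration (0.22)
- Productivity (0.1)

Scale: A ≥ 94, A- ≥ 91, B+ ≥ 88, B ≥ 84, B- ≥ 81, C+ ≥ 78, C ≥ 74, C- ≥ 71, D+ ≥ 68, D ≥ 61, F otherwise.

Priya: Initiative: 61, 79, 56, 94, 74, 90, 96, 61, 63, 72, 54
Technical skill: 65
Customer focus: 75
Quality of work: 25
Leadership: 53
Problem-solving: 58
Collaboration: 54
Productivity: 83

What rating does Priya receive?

Initiative: drop 54 → average of remaining 10 = 746/10 = 74.6
Weighted total:
  Initiative 74.6 × 0.16 = 11.936
  Technical skill 65 × 0.06 = 3.9
  Customer focus 75 × 0.13 = 9.75
  Quality of work 25 × 0.08 = 2
  Leadership 53 × 0.17 = 9.01
  Problem-solving 58 × 0.08 = 4.64
  Collaboration 54 × 0.22 = 11.88
  Productivity 83 × 0.1 = 8.3
Sum = 61.416
61.416 is ≥ 61 and < 68 → D

D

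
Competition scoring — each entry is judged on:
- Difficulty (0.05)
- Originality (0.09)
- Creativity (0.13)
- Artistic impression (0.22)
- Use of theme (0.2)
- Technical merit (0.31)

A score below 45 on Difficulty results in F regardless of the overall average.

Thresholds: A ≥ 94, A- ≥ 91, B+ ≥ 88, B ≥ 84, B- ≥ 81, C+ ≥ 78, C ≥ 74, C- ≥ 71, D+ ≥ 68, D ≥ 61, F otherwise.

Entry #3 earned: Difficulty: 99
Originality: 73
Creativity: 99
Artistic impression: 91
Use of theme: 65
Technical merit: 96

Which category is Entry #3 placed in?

B

Difficulty score 99 ≥ 45: minimum met.
Weighted total:
  Difficulty 99 × 0.05 = 4.95
  Originality 73 × 0.09 = 6.57
  Creativity 99 × 0.13 = 12.87
  Artistic impression 91 × 0.22 = 20.02
  Use of theme 65 × 0.2 = 13
  Technical merit 96 × 0.31 = 29.76
Sum = 87.17
87.17 is ≥ 84 and < 88 → B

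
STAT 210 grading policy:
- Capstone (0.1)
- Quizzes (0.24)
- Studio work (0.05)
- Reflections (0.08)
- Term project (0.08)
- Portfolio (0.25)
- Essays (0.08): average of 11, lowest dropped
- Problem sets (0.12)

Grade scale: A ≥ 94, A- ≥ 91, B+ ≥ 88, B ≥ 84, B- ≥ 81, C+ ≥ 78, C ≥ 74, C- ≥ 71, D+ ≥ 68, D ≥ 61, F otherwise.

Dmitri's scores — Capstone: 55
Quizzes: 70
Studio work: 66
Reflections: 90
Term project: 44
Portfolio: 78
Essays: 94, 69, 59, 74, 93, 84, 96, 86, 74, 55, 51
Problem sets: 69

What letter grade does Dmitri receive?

D+

Essays: drop 51 → average of remaining 10 = 784/10 = 78.4
Weighted total:
  Capstone 55 × 0.1 = 5.5
  Quizzes 70 × 0.24 = 16.8
  Studio work 66 × 0.05 = 3.3
  Reflections 90 × 0.08 = 7.2
  Term project 44 × 0.08 = 3.52
  Portfolio 78 × 0.25 = 19.5
  Essays 78.4 × 0.08 = 6.272
  Problem sets 69 × 0.12 = 8.28
Sum = 70.372
70.372 is ≥ 68 and < 71 → D+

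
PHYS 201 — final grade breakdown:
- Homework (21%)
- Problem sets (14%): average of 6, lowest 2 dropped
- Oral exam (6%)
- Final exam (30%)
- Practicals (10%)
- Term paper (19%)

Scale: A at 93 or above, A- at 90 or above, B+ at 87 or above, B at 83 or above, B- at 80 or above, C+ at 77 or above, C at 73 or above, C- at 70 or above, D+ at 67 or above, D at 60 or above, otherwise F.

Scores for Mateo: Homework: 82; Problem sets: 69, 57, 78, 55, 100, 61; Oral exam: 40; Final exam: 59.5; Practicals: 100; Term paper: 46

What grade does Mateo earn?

D

Problem sets: drop 55, 57 → average of remaining 4 = 308/4 = 77
Weighted total:
  Homework 82 × 0.21 = 17.22
  Problem sets 77 × 0.14 = 10.78
  Oral exam 40 × 0.06 = 2.4
  Final exam 59.5 × 0.3 = 17.85
  Practicals 100 × 0.1 = 10
  Term paper 46 × 0.19 = 8.74
Sum = 66.99
66.99 is ≥ 60 and < 67 → D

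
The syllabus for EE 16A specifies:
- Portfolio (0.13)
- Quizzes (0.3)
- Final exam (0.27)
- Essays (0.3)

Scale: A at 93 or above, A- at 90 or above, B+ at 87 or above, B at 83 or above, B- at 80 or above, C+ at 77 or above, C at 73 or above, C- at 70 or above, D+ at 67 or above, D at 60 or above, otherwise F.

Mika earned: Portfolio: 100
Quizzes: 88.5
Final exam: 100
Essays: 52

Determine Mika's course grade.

B-

Weighted total:
  Portfolio 100 × 0.13 = 13
  Quizzes 88.5 × 0.3 = 26.55
  Final exam 100 × 0.27 = 27
  Essays 52 × 0.3 = 15.6
Sum = 82.15
82.15 is ≥ 80 and < 83 → B-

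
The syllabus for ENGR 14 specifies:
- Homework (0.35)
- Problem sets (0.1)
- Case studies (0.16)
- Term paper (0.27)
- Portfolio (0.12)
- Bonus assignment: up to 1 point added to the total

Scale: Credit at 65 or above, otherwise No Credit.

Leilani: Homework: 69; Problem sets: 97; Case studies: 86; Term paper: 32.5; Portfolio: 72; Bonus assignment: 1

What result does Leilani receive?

Weighted total:
  Homework 69 × 0.35 = 24.15
  Problem sets 97 × 0.1 = 9.7
  Case studies 86 × 0.16 = 13.76
  Term paper 32.5 × 0.27 = 8.775
  Portfolio 72 × 0.12 = 8.64
Sum = 65.025
Bonus assignment: 65.025 + 1 = 66.025
66.025 ≥ 65 → Credit

Credit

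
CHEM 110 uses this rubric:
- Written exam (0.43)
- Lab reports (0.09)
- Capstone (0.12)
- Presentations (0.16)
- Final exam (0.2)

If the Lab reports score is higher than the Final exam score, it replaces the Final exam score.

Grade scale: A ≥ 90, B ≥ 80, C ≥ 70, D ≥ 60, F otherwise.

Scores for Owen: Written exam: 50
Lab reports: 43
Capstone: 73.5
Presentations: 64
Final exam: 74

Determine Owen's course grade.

Lab reports (43) ≤ Final exam (74), so Final exam stays at 74.
Weighted total:
  Written exam 50 × 0.43 = 21.5
  Lab reports 43 × 0.09 = 3.87
  Capstone 73.5 × 0.12 = 8.82
  Presentations 64 × 0.16 = 10.24
  Final exam 74 × 0.2 = 14.8
Sum = 59.23
59.23 < 60 → F

F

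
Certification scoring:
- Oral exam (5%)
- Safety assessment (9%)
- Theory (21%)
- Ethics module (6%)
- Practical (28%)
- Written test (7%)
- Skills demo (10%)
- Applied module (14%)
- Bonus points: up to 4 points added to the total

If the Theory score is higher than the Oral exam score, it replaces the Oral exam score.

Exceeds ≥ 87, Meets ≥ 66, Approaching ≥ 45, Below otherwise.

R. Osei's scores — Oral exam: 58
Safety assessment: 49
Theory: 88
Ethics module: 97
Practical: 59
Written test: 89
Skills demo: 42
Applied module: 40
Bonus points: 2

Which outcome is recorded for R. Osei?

Meets

Theory (88) > Oral exam (58), so Oral exam counts as 88.
Weighted total:
  Oral exam 88 × 0.05 = 4.4
  Safety assessment 49 × 0.09 = 4.41
  Theory 88 × 0.21 = 18.48
  Ethics module 97 × 0.06 = 5.82
  Practical 59 × 0.28 = 16.52
  Written test 89 × 0.07 = 6.23
  Skills demo 42 × 0.1 = 4.2
  Applied module 40 × 0.14 = 5.6
Sum = 65.66
Bonus points: 65.66 + 2 = 67.66
67.66 is ≥ 66 and < 87 → Meets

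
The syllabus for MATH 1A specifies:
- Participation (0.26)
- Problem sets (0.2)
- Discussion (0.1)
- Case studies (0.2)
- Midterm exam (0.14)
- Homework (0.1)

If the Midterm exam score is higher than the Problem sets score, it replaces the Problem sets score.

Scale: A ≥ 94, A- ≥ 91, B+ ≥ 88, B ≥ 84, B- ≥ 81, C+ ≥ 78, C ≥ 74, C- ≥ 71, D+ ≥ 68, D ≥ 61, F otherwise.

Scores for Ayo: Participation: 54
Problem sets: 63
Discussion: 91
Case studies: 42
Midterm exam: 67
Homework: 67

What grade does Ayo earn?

D

Midterm exam (67) > Problem sets (63), so Problem sets counts as 67.
Weighted total:
  Participation 54 × 0.26 = 14.04
  Problem sets 67 × 0.2 = 13.4
  Discussion 91 × 0.1 = 9.1
  Case studies 42 × 0.2 = 8.4
  Midterm exam 67 × 0.14 = 9.38
  Homework 67 × 0.1 = 6.7
Sum = 61.02
61.02 is ≥ 61 and < 68 → D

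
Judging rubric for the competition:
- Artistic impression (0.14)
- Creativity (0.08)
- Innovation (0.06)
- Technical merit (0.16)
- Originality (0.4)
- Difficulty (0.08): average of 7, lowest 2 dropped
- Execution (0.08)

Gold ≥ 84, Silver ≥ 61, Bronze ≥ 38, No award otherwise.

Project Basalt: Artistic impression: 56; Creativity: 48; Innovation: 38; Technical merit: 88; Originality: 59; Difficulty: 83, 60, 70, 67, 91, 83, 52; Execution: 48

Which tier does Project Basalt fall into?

Difficulty: drop 52, 60 → average of remaining 5 = 394/5 = 78.8
Weighted total:
  Artistic impression 56 × 0.14 = 7.84
  Creativity 48 × 0.08 = 3.84
  Innovation 38 × 0.06 = 2.28
  Technical merit 88 × 0.16 = 14.08
  Originality 59 × 0.4 = 23.6
  Difficulty 78.8 × 0.08 = 6.304
  Execution 48 × 0.08 = 3.84
Sum = 61.784
61.784 is ≥ 61 and < 84 → Silver

Silver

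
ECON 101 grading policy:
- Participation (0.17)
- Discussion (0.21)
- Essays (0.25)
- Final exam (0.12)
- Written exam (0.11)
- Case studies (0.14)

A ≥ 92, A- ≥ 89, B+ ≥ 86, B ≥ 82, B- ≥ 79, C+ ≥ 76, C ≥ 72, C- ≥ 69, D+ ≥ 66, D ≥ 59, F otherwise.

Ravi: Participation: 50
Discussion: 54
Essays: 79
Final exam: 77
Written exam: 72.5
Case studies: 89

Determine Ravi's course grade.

Weighted total:
  Participation 50 × 0.17 = 8.5
  Discussion 54 × 0.21 = 11.34
  Essays 79 × 0.25 = 19.75
  Final exam 77 × 0.12 = 9.24
  Written exam 72.5 × 0.11 = 7.975
  Case studies 89 × 0.14 = 12.46
Sum = 69.265
69.265 is ≥ 69 and < 72 → C-

C-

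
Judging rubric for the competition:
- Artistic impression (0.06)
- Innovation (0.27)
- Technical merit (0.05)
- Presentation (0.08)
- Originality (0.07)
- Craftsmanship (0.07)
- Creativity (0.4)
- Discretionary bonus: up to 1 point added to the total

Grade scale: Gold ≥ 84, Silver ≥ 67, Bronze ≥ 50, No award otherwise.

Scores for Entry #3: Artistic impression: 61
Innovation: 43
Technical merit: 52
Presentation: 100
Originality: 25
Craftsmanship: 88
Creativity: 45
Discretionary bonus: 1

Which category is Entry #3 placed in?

Weighted total:
  Artistic impression 61 × 0.06 = 3.66
  Innovation 43 × 0.27 = 11.61
  Technical merit 52 × 0.05 = 2.6
  Presentation 100 × 0.08 = 8
  Originality 25 × 0.07 = 1.75
  Craftsmanship 88 × 0.07 = 6.16
  Creativity 45 × 0.4 = 18
Sum = 51.78
Discretionary bonus: 51.78 + 1 = 52.78
52.78 is ≥ 50 and < 67 → Bronze

Bronze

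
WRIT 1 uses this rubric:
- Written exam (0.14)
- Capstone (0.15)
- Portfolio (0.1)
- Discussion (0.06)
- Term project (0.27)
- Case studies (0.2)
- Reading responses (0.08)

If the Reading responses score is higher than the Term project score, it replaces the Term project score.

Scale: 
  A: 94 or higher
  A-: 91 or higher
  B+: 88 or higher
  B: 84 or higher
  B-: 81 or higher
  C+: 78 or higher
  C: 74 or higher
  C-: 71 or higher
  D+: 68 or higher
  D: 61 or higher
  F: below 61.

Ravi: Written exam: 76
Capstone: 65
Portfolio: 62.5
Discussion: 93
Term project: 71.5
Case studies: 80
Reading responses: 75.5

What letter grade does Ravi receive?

C

Reading responses (75.5) > Term project (71.5), so Term project counts as 75.5.
Weighted total:
  Written exam 76 × 0.14 = 10.64
  Capstone 65 × 0.15 = 9.75
  Portfolio 62.5 × 0.1 = 6.25
  Discussion 93 × 0.06 = 5.58
  Term project 75.5 × 0.27 = 20.385
  Case studies 80 × 0.2 = 16
  Reading responses 75.5 × 0.08 = 6.04
Sum = 74.645
74.645 is ≥ 74 and < 78 → C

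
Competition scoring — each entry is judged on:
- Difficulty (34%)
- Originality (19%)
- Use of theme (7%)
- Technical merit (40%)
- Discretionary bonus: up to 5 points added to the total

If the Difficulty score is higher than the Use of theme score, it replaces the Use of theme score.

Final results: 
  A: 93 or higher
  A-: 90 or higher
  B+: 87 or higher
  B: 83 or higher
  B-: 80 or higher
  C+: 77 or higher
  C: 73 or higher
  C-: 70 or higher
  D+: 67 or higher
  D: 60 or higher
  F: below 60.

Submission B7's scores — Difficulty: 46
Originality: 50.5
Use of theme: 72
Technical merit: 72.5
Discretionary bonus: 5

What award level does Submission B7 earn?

D

Difficulty (46) ≤ Use of theme (72), so Use of theme stays at 72.
Weighted total:
  Difficulty 46 × 0.34 = 15.64
  Originality 50.5 × 0.19 = 9.595
  Use of theme 72 × 0.07 = 5.04
  Technical merit 72.5 × 0.4 = 29
Sum = 59.275
Discretionary bonus: 59.275 + 5 = 64.275
64.275 is ≥ 60 and < 67 → D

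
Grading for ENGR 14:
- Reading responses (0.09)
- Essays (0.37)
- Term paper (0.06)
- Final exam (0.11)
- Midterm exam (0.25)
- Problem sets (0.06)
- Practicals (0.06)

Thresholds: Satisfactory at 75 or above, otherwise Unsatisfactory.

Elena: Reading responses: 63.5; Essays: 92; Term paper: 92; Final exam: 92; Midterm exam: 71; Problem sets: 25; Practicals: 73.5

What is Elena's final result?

Satisfactory

Weighted total:
  Reading responses 63.5 × 0.09 = 5.715
  Essays 92 × 0.37 = 34.04
  Term paper 92 × 0.06 = 5.52
  Final exam 92 × 0.11 = 10.12
  Midterm exam 71 × 0.25 = 17.75
  Problem sets 25 × 0.06 = 1.5
  Practicals 73.5 × 0.06 = 4.41
Sum = 79.055
79.055 ≥ 75 → Satisfactory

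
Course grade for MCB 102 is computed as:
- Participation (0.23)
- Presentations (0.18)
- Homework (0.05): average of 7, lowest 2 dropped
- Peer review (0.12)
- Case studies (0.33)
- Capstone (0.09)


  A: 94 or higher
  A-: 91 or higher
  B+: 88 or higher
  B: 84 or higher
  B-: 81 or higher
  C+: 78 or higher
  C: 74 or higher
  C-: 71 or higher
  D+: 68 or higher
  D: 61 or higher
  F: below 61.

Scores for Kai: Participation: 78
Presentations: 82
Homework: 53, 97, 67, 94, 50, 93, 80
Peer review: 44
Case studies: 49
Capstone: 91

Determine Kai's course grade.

D

Homework: drop 50, 53 → average of remaining 5 = 431/5 = 86.2
Weighted total:
  Participation 78 × 0.23 = 17.94
  Presentations 82 × 0.18 = 14.76
  Homework 86.2 × 0.05 = 4.31
  Peer review 44 × 0.12 = 5.28
  Case studies 49 × 0.33 = 16.17
  Capstone 91 × 0.09 = 8.19
Sum = 66.65
66.65 is ≥ 61 and < 68 → D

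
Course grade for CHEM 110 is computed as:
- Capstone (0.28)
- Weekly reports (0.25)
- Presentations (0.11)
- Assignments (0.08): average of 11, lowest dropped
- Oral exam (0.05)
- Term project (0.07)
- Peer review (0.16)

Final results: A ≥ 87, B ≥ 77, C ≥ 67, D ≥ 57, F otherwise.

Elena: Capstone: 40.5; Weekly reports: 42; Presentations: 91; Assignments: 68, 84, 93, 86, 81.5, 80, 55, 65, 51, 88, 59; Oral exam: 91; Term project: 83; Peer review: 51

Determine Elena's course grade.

F

Assignments: drop 51 → average of remaining 10 = 759.5/10 = 75.95
Weighted total:
  Capstone 40.5 × 0.28 = 11.34
  Weekly reports 42 × 0.25 = 10.5
  Presentations 91 × 0.11 = 10.01
  Assignments 75.95 × 0.08 = 6.076
  Oral exam 91 × 0.05 = 4.55
  Term project 83 × 0.07 = 5.81
  Peer review 51 × 0.16 = 8.16
Sum = 56.446
56.446 < 57 → F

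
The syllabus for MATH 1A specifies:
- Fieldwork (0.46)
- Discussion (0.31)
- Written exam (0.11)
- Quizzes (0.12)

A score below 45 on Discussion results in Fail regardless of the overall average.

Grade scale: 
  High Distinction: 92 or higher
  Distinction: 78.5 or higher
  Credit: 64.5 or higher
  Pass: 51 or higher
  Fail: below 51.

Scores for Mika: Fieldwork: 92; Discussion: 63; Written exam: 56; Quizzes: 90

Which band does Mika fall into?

Discussion score 63 ≥ 45: minimum met.
Weighted total:
  Fieldwork 92 × 0.46 = 42.32
  Discussion 63 × 0.31 = 19.53
  Written exam 56 × 0.11 = 6.16
  Quizzes 90 × 0.12 = 10.8
Sum = 78.81
78.81 is ≥ 78.5 and < 92 → Distinction

Distinction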